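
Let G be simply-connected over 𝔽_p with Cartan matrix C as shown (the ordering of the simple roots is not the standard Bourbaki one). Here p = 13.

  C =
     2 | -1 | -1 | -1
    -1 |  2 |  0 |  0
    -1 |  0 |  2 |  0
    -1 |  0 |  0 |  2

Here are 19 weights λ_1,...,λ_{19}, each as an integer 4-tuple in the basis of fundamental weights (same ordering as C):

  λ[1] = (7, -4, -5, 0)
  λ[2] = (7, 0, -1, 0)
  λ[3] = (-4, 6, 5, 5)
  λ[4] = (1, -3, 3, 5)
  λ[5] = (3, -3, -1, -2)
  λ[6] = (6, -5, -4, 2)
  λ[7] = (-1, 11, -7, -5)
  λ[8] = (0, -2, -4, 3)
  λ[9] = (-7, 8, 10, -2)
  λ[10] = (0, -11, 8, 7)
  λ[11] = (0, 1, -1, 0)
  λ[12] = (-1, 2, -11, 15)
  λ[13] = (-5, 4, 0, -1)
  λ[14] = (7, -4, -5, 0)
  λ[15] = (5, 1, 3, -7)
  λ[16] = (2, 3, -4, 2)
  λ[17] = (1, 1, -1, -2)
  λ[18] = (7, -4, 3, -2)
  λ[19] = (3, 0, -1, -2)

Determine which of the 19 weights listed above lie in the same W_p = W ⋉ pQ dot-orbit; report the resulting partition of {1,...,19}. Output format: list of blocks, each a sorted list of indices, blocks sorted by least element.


D_4 Cartan matrix, 4 simple roots permuted; ρ=(1,1,1,1).

W_13-reps of the 19 weights in Ā_13 (same 4-coord order as C):

  1: (1, 3, 4, 1);  2: (3, 1, 0, 1);  3: (0, 4, 3, 3);  4: (0, 2, 4, 6);  5: (1, 2, 0, 1);  6: (0, 4, 3, 3);  7: (0, 2, 4, 6);  8: (1, 2, 0, 1);  9: (0, 2, 4, 6);  10: (3, 1, 0, 1);  11: (1, 2, 0, 1);  12: (0, 4, 3, 3);  13: (1, 2, 0, 1);  14: (1, 3, 4, 1);  15: (0, 2, 4, 6);  16: (0, 4, 3, 3);  17: (1, 2, 0, 1);  18: (1, 3, 4, 1);  19: (3, 1, 0, 1)

Partition of {1..19} into 5 W_13-dot-orbits:

[[1, 14, 18], [2, 10, 19], [3, 6, 12, 16], [4, 7, 9, 15], [5, 8, 11, 13, 17]]


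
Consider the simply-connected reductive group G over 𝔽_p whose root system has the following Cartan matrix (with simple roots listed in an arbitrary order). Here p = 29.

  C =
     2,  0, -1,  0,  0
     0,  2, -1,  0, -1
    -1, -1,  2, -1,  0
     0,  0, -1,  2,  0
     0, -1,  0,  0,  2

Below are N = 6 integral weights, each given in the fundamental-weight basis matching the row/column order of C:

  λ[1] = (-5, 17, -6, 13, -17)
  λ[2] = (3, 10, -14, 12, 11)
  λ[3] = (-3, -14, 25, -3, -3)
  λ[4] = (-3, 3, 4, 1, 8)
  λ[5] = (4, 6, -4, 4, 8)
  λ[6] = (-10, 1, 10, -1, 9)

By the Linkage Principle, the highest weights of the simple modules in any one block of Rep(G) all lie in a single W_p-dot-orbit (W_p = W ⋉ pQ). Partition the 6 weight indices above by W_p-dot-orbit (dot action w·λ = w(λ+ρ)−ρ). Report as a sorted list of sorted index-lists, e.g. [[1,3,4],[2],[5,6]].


Cartan matrix: type D_5 (|W|=1920); un-permuting the 5 rows.

W_29-reps of the 6 weights in Ā_29 (same 5-coord order as C):

    [1] (2, 4, 3, 2, 9)
    [2] (9, 2, 2, 0, 10)
    [3] (2, 4, 3, 2, 9)
    [4] (2, 4, 3, 2, 9)
    [5] (2, 4, 3, 2, 9)
    [6] (9, 2, 2, 0, 10)

These 6 weights hit 2 W_29-dot-orbits; sizes (4, 2):

[[1, 3, 4, 5], [2, 6]]


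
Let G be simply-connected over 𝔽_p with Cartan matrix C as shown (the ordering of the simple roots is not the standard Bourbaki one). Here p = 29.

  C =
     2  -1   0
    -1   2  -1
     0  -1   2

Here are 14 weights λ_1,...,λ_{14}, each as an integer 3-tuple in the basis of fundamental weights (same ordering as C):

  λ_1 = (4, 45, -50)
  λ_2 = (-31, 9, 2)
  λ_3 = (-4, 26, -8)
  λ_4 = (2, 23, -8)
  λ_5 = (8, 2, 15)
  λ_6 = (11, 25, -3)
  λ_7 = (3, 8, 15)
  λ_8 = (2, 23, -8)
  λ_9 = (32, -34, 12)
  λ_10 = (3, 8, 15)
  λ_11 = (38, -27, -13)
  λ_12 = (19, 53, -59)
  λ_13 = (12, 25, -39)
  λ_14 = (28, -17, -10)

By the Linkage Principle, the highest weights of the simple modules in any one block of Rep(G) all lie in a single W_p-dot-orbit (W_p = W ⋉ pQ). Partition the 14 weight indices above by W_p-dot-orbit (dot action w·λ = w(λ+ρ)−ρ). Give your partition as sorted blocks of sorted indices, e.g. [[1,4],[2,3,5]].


Root system A_3: the 3×3 matrix C matches after relabeling.

Each λ_j+ρ reduced to Ā_29; 3-tuples below use C's row order:

  λ_1+ρ ↦ (3, 17, 7);  λ_2+ρ ↦ (9, 3, 16);  λ_3+ρ ↦ (3, 17, 7);  λ_4+ρ ↦ (3, 17, 7);  λ_5+ρ ↦ (9, 3, 16);  λ_6+ρ ↦ (3, 17, 7);  λ_7+ρ ↦ (4, 9, 16);  λ_8+ρ ↦ (3, 17, 7);  λ_9+ρ ↦ (4, 9, 16);  λ_10+ρ ↦ (4, 9, 16);  λ_11+ρ ↦ (9, 3, 16);  λ_12+ρ ↦ (4, 9, 16);  λ_13+ρ ↦ (9, 3, 16);  λ_14+ρ ↦ (4, 9, 16)

These 14 weights hit 3 W_29-dot-orbits; sizes (5, 4, 5):

[[1, 3, 4, 6, 8], [2, 5, 11, 13], [7, 9, 10, 12, 14]]


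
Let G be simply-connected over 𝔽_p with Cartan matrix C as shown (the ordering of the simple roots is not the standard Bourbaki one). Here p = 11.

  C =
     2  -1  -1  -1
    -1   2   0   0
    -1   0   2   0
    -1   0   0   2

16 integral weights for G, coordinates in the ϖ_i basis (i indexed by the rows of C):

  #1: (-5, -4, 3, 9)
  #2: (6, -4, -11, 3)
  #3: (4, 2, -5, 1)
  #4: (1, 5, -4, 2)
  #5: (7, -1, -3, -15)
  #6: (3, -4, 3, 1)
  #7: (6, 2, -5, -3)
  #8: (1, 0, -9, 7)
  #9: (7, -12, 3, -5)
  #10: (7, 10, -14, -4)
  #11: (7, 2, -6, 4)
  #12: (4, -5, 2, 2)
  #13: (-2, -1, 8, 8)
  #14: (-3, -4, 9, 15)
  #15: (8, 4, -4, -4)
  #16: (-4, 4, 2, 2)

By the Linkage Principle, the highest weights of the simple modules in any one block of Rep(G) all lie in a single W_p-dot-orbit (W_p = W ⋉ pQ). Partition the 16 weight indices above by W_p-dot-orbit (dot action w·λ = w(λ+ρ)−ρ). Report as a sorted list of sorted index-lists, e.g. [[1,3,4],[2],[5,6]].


Root system D_4: the 4×4 matrix C matches after relabeling.

Each λ_j+ρ reduced to Ā_11; 4-tuples below use C's row order:

  λ_1+ρ ↦ (0, 4, 3, 3)
  λ_2+ρ ↦ (1, 3, 4, 2)
  λ_3+ρ ↦ (1, 3, 4, 2)
  λ_4+ρ ↦ (1, 5, 2, 2)
  λ_5+ρ ↦ (3, 2, 0, 0)
  λ_6+ρ ↦ (1, 3, 4, 2)
  λ_7+ρ ↦ (1, 3, 4, 2)
  λ_8+ρ ↦ (1, 5, 2, 2)
  λ_9+ρ ↦ (0, 4, 3, 3)
  λ_10+ρ ↦ (3, 2, 0, 0)
  λ_11+ρ ↦ (3, 2, 0, 0)
  λ_12+ρ ↦ (0, 4, 3, 3)
  λ_13+ρ ↦ (1, 5, 2, 2)
  λ_14+ρ ↦ (1, 5, 2, 2)
  λ_15+ρ ↦ (3, 2, 0, 0)
  λ_16+ρ ↦ (3, 2, 0, 0)

Partition of {1..16} into 4 W_11-dot-orbits:

[[1, 9, 12], [2, 3, 6, 7], [4, 8, 13, 14], [5, 10, 11, 15, 16]]


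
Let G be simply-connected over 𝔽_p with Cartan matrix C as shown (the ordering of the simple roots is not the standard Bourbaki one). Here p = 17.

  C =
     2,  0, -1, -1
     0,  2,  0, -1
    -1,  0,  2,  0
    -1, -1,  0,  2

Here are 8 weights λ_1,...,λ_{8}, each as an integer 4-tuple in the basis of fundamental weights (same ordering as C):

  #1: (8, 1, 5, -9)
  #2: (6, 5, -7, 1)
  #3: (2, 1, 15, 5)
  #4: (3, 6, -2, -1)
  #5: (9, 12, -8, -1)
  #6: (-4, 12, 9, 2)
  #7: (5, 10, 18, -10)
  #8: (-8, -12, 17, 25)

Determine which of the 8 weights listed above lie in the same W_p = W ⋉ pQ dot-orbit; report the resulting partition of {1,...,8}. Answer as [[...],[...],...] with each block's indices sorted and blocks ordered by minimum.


Cartan matrix: type A_4 (|W|=120); un-permuting the 4 rows.

Ā_17 reps of the 8 weights (A_4, coords as presented):

    λ_1 → (1, 6, 6, 2)
    λ_2 → (1, 6, 6, 2)
    λ_3 → (1, 6, 6, 2)
    λ_4 → (3, 7, 1, 0)
    λ_5 → (3, 7, 1, 0)
    λ_6 → (3, 7, 1, 0)
    λ_7 → (1, 6, 6, 2)
    λ_8 → (1, 6, 6, 2)

These 8 weights hit 2 W_17-dot-orbits; sizes (5, 3):

[[1, 2, 3, 7, 8], [4, 5, 6]]


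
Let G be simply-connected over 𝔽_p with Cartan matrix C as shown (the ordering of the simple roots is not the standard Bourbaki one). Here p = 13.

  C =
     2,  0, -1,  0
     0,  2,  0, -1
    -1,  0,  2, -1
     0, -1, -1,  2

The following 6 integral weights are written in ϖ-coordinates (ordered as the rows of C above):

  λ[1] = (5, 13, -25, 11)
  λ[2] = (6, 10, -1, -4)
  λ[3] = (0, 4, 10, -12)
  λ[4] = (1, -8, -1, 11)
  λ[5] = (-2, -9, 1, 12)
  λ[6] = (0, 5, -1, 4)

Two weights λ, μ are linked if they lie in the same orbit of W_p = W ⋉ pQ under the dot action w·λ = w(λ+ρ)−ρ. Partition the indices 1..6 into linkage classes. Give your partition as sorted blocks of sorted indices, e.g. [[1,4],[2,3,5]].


Root system A_4: the 4×4 matrix C matches after relabeling.

W_13-reps of the 6 weights in Ā_13 (same 4-coord order as C):

  λ_1+ρ ↦ (1, 6, 0, 5);  λ_2+ρ ↦ (2, 6, 3, 0);  λ_3+ρ ↦ (1, 6, 0, 5);  λ_4+ρ ↦ (1, 6, 0, 5);  λ_5+ρ ↦ (1, 6, 0, 5);  λ_6+ρ ↦ (1, 6, 0, 5)

These 6 weights hit 2 W_13-dot-orbits; sizes (5, 1):

[[1, 3, 4, 5, 6], [2]]


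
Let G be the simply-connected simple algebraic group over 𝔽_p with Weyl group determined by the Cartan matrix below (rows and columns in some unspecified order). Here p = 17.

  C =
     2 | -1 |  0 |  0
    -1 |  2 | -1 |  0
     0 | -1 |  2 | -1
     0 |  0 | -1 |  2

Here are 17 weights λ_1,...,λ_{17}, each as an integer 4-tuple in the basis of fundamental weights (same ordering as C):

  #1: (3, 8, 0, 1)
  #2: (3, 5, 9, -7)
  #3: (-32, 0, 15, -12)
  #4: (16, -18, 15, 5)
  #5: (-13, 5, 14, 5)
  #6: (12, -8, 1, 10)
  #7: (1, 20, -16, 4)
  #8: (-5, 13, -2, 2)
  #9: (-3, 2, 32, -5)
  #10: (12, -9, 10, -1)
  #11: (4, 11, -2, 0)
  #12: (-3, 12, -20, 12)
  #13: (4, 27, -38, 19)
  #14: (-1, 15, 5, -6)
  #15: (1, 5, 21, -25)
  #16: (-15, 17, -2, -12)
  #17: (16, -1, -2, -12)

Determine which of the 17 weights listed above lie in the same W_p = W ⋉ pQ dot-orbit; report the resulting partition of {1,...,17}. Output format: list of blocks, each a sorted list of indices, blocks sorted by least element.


Root system A_4: the 4×4 matrix C matches after relabeling.

Each λ_j+ρ reduced to Ā_17; 4-tuples below use C's row order:

  λ_1+ρ ↦ (4, 9, 1, 2)
  λ_2+ρ ↦ (1, 6, 4, 3)
  λ_3+ρ ↦ (5, 8, 3, 0)
  λ_4+ρ ↦ (5, 11, 1, 0)
  λ_5+ρ ↦ (4, 2, 5, 4)
  λ_6+ρ ↦ (4, 2, 5, 4)
  λ_7+ρ ↦ (4, 2, 5, 4)
  λ_8+ρ ↦ (4, 9, 1, 2)
  λ_9+ρ ↦ (12, 2, 2, 0)
  λ_10+ρ ↦ (5, 8, 3, 0)
  λ_11+ρ ↦ (5, 11, 1, 0)
  λ_12+ρ ↦ (4, 2, 5, 4)
  λ_13+ρ ↦ (5, 8, 3, 0)
  λ_14+ρ ↦ (5, 11, 1, 0)
  λ_15+ρ ↦ (4, 2, 5, 4)
  λ_16+ρ ↦ (5, 8, 3, 0)
  λ_17+ρ ↦ (5, 11, 1, 0)

The 17 indices split into 6 linkage classes (same alcove rep ⇔ same W_17-dot-orbit):

[[1, 8], [2], [3, 10, 13, 16], [4, 11, 14, 17], [5, 6, 7, 12, 15], [9]]


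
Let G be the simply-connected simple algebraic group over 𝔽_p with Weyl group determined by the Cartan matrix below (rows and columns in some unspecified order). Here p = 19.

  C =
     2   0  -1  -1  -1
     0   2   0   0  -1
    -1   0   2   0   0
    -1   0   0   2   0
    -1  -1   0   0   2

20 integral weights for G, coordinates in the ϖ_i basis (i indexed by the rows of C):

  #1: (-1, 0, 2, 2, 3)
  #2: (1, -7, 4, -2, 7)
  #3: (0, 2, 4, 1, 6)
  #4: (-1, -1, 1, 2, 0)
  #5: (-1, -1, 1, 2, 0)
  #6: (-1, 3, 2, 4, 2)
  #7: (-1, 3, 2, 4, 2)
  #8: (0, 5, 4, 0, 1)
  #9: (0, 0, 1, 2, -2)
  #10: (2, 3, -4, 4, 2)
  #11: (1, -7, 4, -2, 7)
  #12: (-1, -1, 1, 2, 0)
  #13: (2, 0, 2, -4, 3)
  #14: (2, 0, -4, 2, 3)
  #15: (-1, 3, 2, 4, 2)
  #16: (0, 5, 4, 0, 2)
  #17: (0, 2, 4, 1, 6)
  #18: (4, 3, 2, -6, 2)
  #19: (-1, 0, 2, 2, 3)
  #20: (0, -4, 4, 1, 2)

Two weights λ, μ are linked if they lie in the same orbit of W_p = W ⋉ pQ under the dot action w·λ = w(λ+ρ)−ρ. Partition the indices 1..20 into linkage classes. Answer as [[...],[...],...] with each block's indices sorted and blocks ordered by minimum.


Root system D_5: the 5×5 matrix C matches after relabeling.

W_19-reps of the 20 weights in Ā_19 (same 5-coord order as C):

  λ_1+ρ ↦ (0, 1, 3, 3, 4);  λ_2+ρ ↦ (1, 6, 5, 1, 2);  λ_3+ρ ↦ (1, 3, 5, 2, 0);  λ_4+ρ ↦ (0, 0, 2, 3, 1);  λ_5+ρ ↦ (0, 0, 2, 3, 1);  λ_6+ρ ↦ (0, 4, 3, 5, 3);  λ_7+ρ ↦ (0, 4, 3, 5, 3);  λ_8+ρ ↦ (1, 6, 5, 1, 2);  λ_9+ρ ↦ (0, 0, 2, 3, 1);  λ_10+ρ ↦ (0, 4, 3, 5, 3);  λ_11+ρ ↦ (1, 6, 5, 1, 2);  λ_12+ρ ↦ (0, 0, 2, 3, 1);  λ_13+ρ ↦ (0, 1, 3, 3, 4);  λ_14+ρ ↦ (0, 1, 3, 3, 4);  λ_15+ρ ↦ (0, 4, 3, 5, 3);  λ_16+ρ ↦ (1, 6, 5, 1, 2);  λ_17+ρ ↦ (1, 3, 5, 2, 0);  λ_18+ρ ↦ (0, 4, 3, 5, 3);  λ_19+ρ ↦ (0, 1, 3, 3, 4);  λ_20+ρ ↦ (1, 3, 5, 2, 0)

These 20 weights hit 5 W_19-dot-orbits; sizes (4, 4, 3, 4, 5):

[[1, 13, 14, 19], [2, 8, 11, 16], [3, 17, 20], [4, 5, 9, 12], [6, 7, 10, 15, 18]]


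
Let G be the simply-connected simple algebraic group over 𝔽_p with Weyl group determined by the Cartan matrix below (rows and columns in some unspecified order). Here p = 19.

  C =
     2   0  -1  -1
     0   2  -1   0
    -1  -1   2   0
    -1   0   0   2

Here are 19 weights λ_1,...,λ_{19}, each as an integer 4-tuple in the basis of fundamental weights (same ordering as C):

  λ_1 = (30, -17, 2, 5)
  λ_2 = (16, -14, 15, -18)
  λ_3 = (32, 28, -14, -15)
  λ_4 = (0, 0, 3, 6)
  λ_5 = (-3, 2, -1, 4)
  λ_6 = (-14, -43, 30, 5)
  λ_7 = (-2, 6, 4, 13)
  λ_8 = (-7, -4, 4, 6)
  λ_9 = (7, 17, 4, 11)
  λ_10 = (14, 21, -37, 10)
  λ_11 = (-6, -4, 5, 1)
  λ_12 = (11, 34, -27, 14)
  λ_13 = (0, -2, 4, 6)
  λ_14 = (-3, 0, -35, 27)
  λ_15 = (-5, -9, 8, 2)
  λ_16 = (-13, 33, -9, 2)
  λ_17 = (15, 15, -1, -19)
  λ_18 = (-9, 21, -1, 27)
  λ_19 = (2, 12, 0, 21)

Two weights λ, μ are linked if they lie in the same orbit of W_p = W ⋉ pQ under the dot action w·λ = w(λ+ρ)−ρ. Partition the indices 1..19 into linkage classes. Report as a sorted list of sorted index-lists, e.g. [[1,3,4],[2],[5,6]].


Dynkin diagram of C (from the 6 off-diagonal −1 entries): A_4.

Ā_19 reps of the 19 weights (A_4, coords as presented):

    λ_1+ρ ↦ (2, 1, 3, 1)
    λ_2+ρ ↦ (0, 1, 2, 3)
    λ_3+ρ ↦ (1, 3, 10, 5)
    λ_4+ρ ↦ (1, 1, 4, 7)
    λ_5+ρ ↦ (0, 1, 2, 3)
    λ_6+ρ ↦ (1, 1, 4, 7)
    λ_7+ρ ↦ (1, 1, 4, 7)
    λ_8+ρ ↦ (2, 1, 3, 1)
    λ_9+ρ ↦ (1, 1, 4, 7)
    λ_10+ρ ↦ (2, 1, 2, 7)
    λ_11+ρ ↦ (0, 1, 2, 3)
    λ_12+ρ ↦ (2, 1, 2, 7)
    λ_13+ρ ↦ (1, 1, 4, 7)
    λ_14+ρ ↦ (2, 1, 2, 7)
    λ_15+ρ ↦ (0, 5, 3, 1)
    λ_16+ρ ↦ (2, 1, 2, 7)
    λ_17+ρ ↦ (0, 1, 2, 3)
    λ_18+ρ ↦ (0, 5, 3, 1)
    λ_19+ρ ↦ (2, 1, 3, 1)

The 19 indices split into 6 linkage classes (same alcove rep ⇔ same W_19-dot-orbit):

[[1, 8, 19], [2, 5, 11, 17], [3], [4, 6, 7, 9, 13], [10, 12, 14, 16], [15, 18]]


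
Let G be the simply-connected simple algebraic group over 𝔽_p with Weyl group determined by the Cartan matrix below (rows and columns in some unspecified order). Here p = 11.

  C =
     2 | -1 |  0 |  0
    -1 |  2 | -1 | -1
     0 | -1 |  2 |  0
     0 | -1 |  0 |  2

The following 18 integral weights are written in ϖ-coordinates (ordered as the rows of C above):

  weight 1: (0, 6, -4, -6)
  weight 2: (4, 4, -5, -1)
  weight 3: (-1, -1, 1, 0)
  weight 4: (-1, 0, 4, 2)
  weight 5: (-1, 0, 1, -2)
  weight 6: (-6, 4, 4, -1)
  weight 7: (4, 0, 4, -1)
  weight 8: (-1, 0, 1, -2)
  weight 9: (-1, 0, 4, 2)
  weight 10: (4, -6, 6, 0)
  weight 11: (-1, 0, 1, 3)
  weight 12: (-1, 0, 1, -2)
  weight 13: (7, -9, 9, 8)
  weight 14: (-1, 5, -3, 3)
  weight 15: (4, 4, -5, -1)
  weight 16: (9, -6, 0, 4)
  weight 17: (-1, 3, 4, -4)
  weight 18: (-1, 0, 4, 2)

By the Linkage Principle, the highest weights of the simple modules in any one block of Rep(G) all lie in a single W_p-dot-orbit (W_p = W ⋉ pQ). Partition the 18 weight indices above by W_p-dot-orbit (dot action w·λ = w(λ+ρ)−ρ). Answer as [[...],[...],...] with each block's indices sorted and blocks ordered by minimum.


D_4 Cartan matrix, 4 simple roots permuted; ρ=(1,1,1,1).

λ_j+ρ reflected into Ā_11 (⟨·,θ^∨⟩≤11); 4-tuples as given:

    [1] (0, 1, 2, 4)
    [2] (5, 1, 4, 0)
    [3] (0, 0, 2, 1)
    [4] (0, 1, 5, 3)
    [5] (0, 0, 2, 1)
    [6] (5, 0, 5, 0)
    [7] (5, 0, 5, 0)
    [8] (0, 0, 2, 1)
    [9] (0, 1, 5, 3)
    [10] (0, 1, 2, 4)
    [11] (0, 1, 2, 4)
    [12] (0, 0, 2, 1)
    [13] (0, 0, 2, 1)
    [14] (0, 1, 2, 4)
    [15] (5, 1, 4, 0)
    [16] (5, 1, 4, 0)
    [17] (0, 1, 5, 3)
    [18] (0, 1, 5, 3)

Grouping the 18 weights by Ā_11-representative: 5 linkage classes.

[[1, 10, 11, 14], [2, 15, 16], [3, 5, 8, 12, 13], [4, 9, 17, 18], [6, 7]]


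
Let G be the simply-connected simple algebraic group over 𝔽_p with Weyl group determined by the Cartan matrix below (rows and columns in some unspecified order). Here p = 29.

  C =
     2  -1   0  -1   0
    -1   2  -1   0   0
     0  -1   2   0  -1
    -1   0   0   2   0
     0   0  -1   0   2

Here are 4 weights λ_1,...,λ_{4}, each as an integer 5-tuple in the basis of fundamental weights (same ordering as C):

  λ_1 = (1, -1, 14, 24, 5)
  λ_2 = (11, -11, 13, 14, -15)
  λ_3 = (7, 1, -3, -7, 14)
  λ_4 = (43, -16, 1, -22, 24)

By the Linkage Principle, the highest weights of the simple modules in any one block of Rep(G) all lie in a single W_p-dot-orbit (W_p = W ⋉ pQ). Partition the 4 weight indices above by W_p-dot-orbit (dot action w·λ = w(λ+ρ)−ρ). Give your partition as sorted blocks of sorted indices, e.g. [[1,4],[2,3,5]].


Cartan matrix: type A_5 (|W|=720); un-permuting the 5 rows.

W_29-reps of the 4 weights in Ā_29 (same 5-coord order as C):

  1: (2, 0, 2, 6, 13) · 2: (2, 0, 10, 13, 2) · 3: (2, 0, 2, 6, 13) · 4: (2, 0, 2, 6, 13)

These 4 weights hit 2 W_29-dot-orbits; sizes (3, 1):

[[1, 3, 4], [2]]


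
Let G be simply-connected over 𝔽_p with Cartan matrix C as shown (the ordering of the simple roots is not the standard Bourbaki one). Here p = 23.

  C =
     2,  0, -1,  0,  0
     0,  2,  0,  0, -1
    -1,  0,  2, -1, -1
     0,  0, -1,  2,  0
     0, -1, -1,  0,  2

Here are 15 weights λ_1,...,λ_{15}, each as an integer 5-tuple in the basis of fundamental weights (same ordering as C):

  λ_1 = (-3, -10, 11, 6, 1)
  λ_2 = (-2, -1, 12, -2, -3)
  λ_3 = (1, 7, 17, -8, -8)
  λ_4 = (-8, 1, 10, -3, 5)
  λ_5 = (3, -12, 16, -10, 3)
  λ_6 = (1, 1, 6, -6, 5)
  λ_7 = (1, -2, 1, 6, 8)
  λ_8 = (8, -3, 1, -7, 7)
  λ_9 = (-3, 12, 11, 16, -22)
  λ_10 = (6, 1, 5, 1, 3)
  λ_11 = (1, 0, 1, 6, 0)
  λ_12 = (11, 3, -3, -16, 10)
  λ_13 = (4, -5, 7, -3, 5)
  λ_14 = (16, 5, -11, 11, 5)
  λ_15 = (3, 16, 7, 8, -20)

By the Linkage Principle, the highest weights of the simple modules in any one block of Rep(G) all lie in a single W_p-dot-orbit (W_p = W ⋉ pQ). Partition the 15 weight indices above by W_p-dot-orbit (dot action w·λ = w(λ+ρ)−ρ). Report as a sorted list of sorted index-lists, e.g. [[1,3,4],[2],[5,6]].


Cartan matrix: type D_5 (|W|=1920); un-permuting the 5 rows.

Each λ_j+ρ reduced to Ā_23; 5-tuples below use C's row order:

  λ_1 → (2, 1, 2, 7, 1);  λ_2 → (1, 2, 9, 1, 0);  λ_3 → (2, 1, 2, 7, 1);  λ_4 → (7, 2, 2, 2, 2);  λ_5 → (2, 1, 2, 7, 1);  λ_6 → (2, 2, 2, 5, 4);  λ_7 → (2, 1, 2, 7, 1);  λ_8 → (5, 2, 4, 2, 2);  λ_9 → (5, 2, 4, 2, 2);  λ_10 → (7, 2, 2, 2, 2);  λ_11 → (2, 1, 2, 7, 1);  λ_12 → (5, 2, 4, 2, 2);  λ_13 → (5, 2, 4, 2, 2);  λ_14 → (7, 2, 2, 2, 2);  λ_15 → (7, 2, 2, 2, 2)

The 15 indices split into 5 linkage classes (same alcove rep ⇔ same W_23-dot-orbit):

[[1, 3, 5, 7, 11], [2], [4, 10, 14, 15], [6], [8, 9, 12, 13]]


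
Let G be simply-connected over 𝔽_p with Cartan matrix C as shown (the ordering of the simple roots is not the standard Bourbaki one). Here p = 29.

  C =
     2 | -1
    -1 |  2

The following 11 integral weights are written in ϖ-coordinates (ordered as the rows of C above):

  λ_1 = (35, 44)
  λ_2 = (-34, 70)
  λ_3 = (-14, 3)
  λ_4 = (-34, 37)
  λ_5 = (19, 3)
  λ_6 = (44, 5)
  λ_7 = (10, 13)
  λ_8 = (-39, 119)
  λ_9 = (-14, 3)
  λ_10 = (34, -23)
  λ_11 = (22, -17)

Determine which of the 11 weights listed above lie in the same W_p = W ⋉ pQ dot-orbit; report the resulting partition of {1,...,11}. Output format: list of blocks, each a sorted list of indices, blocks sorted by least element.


Type A_2, rank 2, |W|=6; reorder rows/cols to standard.

Alcove-folded reps (p=29, 11 weights, presented ϖ-order):

    λ_1 → (7, 16)
    λ_2 → (4, 9)
    λ_3 → (4, 9)
    λ_4 → (20, 4)
    λ_5 → (20, 4)
    λ_6 → (7, 16)
    λ_7 → (11, 14)
    λ_8 → (20, 4)
    λ_9 → (4, 9)
    λ_10 → (7, 16)
    λ_11 → (7, 16)

These 11 weights hit 4 W_29-dot-orbits; sizes (4, 3, 3, 1):

[[1, 6, 10, 11], [2, 3, 9], [4, 5, 8], [7]]


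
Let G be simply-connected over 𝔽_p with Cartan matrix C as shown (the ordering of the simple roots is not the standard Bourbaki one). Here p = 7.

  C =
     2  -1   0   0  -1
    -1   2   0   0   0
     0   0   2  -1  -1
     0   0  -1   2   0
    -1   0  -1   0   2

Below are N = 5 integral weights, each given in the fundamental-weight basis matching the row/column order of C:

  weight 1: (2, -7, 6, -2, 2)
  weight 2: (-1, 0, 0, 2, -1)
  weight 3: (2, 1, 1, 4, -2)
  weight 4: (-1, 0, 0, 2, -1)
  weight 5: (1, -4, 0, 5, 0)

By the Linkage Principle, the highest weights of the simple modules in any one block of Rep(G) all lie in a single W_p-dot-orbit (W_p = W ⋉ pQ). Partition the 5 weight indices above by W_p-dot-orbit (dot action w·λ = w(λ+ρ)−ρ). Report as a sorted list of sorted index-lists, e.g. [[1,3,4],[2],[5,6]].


Type A_5, rank 5, |W|=720; reorder rows/cols to standard.

Alcove-folded reps (p=7, 5 weights, presented ϖ-order):

  λ_1+ρ ↦ (0, 1, 1, 3, 0)
  λ_2+ρ ↦ (0, 1, 1, 3, 0)
  λ_3+ρ ↦ (0, 2, 1, 1, 1)
  λ_4+ρ ↦ (0, 1, 1, 3, 0)
  λ_5+ρ ↦ (0, 1, 1, 3, 0)

Linkage partition of the 5 weights (2 classes, p=7):

[[1, 2, 4, 5], [3]]


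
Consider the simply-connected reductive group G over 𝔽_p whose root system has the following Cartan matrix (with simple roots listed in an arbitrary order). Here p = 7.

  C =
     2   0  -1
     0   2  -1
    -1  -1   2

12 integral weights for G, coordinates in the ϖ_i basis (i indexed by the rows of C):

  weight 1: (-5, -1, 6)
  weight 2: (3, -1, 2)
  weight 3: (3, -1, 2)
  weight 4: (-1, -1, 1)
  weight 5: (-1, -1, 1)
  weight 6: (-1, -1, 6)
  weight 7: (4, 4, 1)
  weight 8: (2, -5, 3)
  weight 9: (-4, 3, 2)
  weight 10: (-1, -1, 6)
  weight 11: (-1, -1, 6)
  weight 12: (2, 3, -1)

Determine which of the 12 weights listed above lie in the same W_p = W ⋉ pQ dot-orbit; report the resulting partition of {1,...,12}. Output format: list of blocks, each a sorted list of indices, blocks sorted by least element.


C ↔ A_3 under row/col permutation; |W(A_3)| = 24.

λ_j+ρ reflected into Ā_7 (⟨·,θ^∨⟩≤7); 3-tuples as given:

  λ_1 → (4, 0, 3)
  λ_2 → (4, 0, 3)
  λ_3 → (4, 0, 3)
  λ_4 → (0, 0, 2)
  λ_5 → (0, 0, 2)
  λ_6 → (0, 0, 7)
  λ_7 → (0, 0, 2)
  λ_8 → (3, 4, 0)
  λ_9 → (3, 4, 0)
  λ_10 → (0, 0, 7)
  λ_11 → (0, 0, 7)
  λ_12 → (3, 4, 0)

Grouping the 12 weights by Ā_7-representative: 4 linkage classes.

[[1, 2, 3], [4, 5, 7], [6, 10, 11], [8, 9, 12]]


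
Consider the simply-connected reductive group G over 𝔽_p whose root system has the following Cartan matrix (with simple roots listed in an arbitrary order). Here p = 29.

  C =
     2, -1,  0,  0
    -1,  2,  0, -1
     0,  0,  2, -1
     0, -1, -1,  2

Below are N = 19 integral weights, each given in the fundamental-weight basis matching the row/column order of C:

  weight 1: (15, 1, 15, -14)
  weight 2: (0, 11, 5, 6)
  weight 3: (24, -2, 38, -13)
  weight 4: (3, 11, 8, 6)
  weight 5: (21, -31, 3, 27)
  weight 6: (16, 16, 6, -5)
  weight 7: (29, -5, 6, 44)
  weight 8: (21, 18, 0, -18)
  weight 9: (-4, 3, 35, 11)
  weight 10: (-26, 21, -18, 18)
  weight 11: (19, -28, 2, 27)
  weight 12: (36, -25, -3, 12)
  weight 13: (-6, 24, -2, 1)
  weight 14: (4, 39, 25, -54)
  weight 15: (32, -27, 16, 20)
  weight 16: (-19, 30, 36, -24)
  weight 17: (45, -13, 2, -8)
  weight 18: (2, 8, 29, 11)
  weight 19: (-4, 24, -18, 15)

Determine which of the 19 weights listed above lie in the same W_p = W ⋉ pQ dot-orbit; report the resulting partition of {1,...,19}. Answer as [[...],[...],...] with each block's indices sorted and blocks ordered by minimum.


Dynkin diagram of C (from the 6 off-diagonal −1 entries): A_4.

Each λ_j+ρ reduced to Ā_29; 4-tuples below use C's row order:

  λ_1+ρ ↦ (5, 11, 3, 2);  λ_2+ρ ↦ (1, 12, 6, 7);  λ_3+ρ ↦ (10, 2, 4, 1);  λ_4+ρ ↦ (1, 12, 6, 7);  λ_5+ρ ↦ (5, 20, 1, 1);  λ_6+ρ ↦ (9, 12, 4, 1);  λ_7+ρ ↦ (1, 12, 6, 7);  λ_8+ρ ↦ (10, 2, 4, 1);  λ_9+ρ ↦ (1, 12, 6, 7);  λ_10+ρ ↦ (10, 2, 4, 1);  λ_11+ρ ↦ (5, 20, 1, 1);  λ_12+ρ ↦ (5, 11, 3, 2);  λ_13+ρ ↦ (5, 20, 1, 1);  λ_14+ρ ↦ (5, 11, 3, 2);  λ_15+ρ ↦ (9, 12, 4, 1);  λ_16+ρ ↦ (8, 2, 2, 11);  λ_17+ρ ↦ (10, 2, 4, 1);  λ_18+ρ ↦ (9, 12, 4, 1);  λ_19+ρ ↦ (9, 12, 4, 1)

These 19 weights hit 6 W_29-dot-orbits; sizes (3, 4, 4, 3, 4, 1):

[[1, 12, 14], [2, 4, 7, 9], [3, 8, 10, 17], [5, 11, 13], [6, 15, 18, 19], [16]]


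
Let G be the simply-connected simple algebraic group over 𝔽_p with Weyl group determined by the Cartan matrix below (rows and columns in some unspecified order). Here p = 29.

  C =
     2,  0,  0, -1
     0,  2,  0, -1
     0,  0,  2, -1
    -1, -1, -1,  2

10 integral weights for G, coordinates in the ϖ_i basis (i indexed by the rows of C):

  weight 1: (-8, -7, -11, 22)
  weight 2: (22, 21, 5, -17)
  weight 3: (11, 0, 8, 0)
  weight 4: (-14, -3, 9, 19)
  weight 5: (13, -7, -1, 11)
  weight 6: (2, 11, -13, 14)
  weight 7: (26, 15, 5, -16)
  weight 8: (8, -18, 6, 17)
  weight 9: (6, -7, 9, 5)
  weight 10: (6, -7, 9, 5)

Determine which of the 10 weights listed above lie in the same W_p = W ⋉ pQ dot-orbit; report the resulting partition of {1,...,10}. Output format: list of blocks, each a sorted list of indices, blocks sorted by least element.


Type D_4, rank 4, |W|=192; reorder rows/cols to standard.

Ā_29 reps of the 10 weights (D_4, coords as presented):

  λ_1+ρ ↦ (7, 6, 10, 0) · λ_2+ρ ↦ (7, 6, 10, 0) · λ_3+ρ ↦ (12, 1, 9, 1) · λ_4+ρ ↦ (12, 1, 9, 1) · λ_5+ρ ↦ (14, 6, 0, 3) · λ_6+ρ ↦ (2, 11, 11, 1) · λ_7+ρ ↦ (12, 1, 9, 1) · λ_8+ρ ↦ (4, 12, 2, 5) · λ_9+ρ ↦ (7, 6, 10, 0) · λ_10+ρ ↦ (7, 6, 10, 0)

Linkage partition of the 10 weights (5 classes, p=29):

[[1, 2, 9, 10], [3, 4, 7], [5], [6], [8]]


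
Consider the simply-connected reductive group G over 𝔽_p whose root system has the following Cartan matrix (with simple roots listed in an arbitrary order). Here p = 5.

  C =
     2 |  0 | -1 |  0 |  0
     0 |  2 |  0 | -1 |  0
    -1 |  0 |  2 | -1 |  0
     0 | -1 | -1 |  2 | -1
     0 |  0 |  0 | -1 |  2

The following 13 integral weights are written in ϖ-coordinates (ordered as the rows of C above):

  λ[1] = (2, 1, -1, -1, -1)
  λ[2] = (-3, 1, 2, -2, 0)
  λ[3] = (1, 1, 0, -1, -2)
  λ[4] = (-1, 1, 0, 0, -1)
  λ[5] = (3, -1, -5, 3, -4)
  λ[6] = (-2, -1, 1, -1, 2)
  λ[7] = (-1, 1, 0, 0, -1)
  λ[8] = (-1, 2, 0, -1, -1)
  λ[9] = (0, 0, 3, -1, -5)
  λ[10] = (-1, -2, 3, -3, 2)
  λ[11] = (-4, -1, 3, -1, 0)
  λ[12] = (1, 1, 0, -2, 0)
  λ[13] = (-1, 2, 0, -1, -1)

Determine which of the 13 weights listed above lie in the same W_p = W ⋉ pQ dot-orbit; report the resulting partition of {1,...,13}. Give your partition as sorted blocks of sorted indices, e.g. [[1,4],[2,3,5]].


Dynkin diagram of C (from the 8 off-diagonal −1 entries): D_5.

W_5-reps of the 13 weights in Ā_5 (same 5-coord order as C):

  λ_1 → (3, 2, 0, 0, 0)
  λ_2 → (2, 1, 0, 1, 0)
  λ_3 → (2, 1, 0, 1, 0)
  λ_4 → (0, 2, 0, 1, 0)
  λ_5 → (0, 3, 1, 0, 0)
  λ_6 → (1, 0, 0, 0, 3)
  λ_7 → (0, 2, 0, 1, 0)
  λ_8 → (0, 3, 1, 0, 0)
  λ_9 → (0, 3, 1, 0, 0)
  λ_10 → (0, 2, 0, 1, 0)
  λ_11 → (3, 0, 0, 0, 1)
  λ_12 → (2, 1, 0, 1, 0)
  λ_13 → (0, 3, 1, 0, 0)

Linkage partition of the 13 weights (6 classes, p=5):

[[1], [2, 3, 12], [4, 7, 10], [5, 8, 9, 13], [6], [11]]


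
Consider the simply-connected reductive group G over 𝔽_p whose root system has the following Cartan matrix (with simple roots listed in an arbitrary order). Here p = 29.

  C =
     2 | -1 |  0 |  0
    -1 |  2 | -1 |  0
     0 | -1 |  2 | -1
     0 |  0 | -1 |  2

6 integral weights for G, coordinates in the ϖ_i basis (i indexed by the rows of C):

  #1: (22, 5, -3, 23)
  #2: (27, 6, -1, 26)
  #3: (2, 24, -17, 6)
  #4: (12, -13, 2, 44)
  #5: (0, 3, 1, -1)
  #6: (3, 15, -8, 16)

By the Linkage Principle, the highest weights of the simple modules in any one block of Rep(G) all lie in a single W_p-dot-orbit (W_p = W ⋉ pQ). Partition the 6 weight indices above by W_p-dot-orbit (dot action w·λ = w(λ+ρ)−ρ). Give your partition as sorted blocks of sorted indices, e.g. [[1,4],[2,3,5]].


Root system A_4: the 4×4 matrix C matches after relabeling.

W_29-reps of the 6 weights in Ā_29 (same 4-coord order as C):

  λ_1+ρ ↦ (1, 4, 2, 0)
  λ_2+ρ ↦ (1, 4, 2, 0)
  λ_3+ρ ↦ (3, 9, 7, 9)
  λ_4+ρ ↦ (3, 9, 7, 9)
  λ_5+ρ ↦ (1, 4, 2, 0)
  λ_6+ρ ↦ (3, 9, 7, 9)

2 distinct reps among the 6 weights ⇒ 2 W_29-linkage classes:

[[1, 2, 5], [3, 4, 6]]


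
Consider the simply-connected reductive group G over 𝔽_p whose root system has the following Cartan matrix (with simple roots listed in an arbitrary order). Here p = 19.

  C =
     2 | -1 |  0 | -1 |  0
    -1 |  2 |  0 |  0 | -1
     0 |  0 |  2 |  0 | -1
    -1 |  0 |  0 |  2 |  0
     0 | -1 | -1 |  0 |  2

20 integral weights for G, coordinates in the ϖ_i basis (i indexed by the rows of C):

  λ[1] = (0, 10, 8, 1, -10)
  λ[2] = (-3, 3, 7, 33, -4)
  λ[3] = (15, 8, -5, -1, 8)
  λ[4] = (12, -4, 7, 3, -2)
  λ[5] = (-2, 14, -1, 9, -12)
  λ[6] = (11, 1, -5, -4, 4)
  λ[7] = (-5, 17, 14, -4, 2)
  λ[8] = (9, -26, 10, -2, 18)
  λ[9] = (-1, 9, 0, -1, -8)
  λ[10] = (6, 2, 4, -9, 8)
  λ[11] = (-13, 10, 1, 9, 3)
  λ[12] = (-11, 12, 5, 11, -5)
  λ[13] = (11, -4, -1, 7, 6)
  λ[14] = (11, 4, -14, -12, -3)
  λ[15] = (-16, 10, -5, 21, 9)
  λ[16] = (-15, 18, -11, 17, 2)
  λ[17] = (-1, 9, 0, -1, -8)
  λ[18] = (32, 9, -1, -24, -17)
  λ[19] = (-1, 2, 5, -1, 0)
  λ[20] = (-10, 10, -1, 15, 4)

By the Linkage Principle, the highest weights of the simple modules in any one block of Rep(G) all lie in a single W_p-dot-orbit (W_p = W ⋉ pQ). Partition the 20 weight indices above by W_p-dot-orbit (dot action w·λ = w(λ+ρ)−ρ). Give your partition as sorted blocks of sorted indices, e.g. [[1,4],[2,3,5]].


Dynkin diagram of C (from the 8 off-diagonal −1 entries): A_5.

λ_j+ρ reflected into Ā_19 (⟨·,θ^∨⟩≤19); 5-tuples as given:

    λ_1 → (1, 2, 0, 2, 9)
    λ_2 → (10, 1, 2, 3, 1)
    λ_3 → (1, 3, 6, 4, 0)
    λ_4 → (9, 1, 2, 2, 3)
    λ_5 → (1, 3, 6, 4, 0)
    λ_6 → (9, 2, 4, 3, 1)
    λ_7 → (10, 1, 2, 3, 1)
    λ_8 → (1, 3, 6, 4, 0)
    λ_9 → (0, 3, 6, 0, 1)
    λ_10 → (1, 2, 0, 2, 9)
    λ_11 → (9, 1, 2, 2, 3)
    λ_12 → (9, 1, 2, 2, 3)
    λ_13 → (9, 2, 4, 3, 1)
    λ_14 → (9, 1, 2, 2, 3)
    λ_15 → (9, 1, 2, 2, 3)
    λ_16 → (9, 2, 4, 3, 1)
    λ_17 → (0, 3, 6, 0, 1)
    λ_18 → (1, 3, 6, 4, 0)
    λ_19 → (0, 3, 6, 0, 1)
    λ_20 → (9, 2, 4, 3, 1)

Partition of {1..20} into 6 W_19-dot-orbits:

[[1, 10], [2, 7], [3, 5, 8, 18], [4, 11, 12, 14, 15], [6, 13, 16, 20], [9, 17, 19]]


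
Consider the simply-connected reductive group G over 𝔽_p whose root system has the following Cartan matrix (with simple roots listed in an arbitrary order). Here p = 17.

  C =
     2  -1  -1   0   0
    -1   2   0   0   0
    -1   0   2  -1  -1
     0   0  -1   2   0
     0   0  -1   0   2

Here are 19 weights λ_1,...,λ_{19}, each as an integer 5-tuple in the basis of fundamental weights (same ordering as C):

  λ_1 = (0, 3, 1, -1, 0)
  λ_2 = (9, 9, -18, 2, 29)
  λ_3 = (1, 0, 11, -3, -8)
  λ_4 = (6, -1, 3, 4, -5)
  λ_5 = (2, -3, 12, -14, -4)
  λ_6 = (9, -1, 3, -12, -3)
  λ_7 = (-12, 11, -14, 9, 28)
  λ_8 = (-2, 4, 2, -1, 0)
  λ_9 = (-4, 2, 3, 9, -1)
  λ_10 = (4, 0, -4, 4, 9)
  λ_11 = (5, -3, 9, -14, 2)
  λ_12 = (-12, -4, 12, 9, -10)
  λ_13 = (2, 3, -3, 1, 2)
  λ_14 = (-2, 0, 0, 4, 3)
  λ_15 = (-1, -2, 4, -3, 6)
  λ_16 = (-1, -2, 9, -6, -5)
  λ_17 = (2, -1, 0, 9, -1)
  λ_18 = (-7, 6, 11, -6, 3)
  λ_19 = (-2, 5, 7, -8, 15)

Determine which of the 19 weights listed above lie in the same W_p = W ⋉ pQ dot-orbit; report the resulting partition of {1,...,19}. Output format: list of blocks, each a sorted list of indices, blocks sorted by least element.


C ↔ D_5 under row/col permutation; |W(D_5)| = 1920.

Folding the 19 weights λ_j+ρ into Ā_17 (reps in the given 5-coord order):

  1: (1, 4, 2, 0, 1) · 2: (1, 4, 2, 0, 1) · 3: (1, 0, 2, 2, 7) · 4: (1, 0, 0, 5, 4) · 5: (2, 0, 1, 10, 0) · 6: (1, 0, 2, 2, 7) · 7: (1, 0, 2, 2, 7) · 8: (1, 4, 2, 0, 1) · 9: (2, 0, 1, 10, 0) · 10: (1, 0, 2, 2, 7) · 11: (2, 0, 1, 10, 0) · 12: (1, 4, 2, 0, 1) · 13: (1, 4, 2, 0, 1) · 14: (1, 0, 0, 5, 4) · 15: (1, 0, 2, 2, 7) · 16: (1, 0, 0, 5, 4) · 17: (2, 0, 1, 10, 0) · 18: (1, 0, 0, 5, 4) · 19: (1, 0, 0, 5, 4)

Linkage partition of the 19 weights (4 classes, p=17):

[[1, 2, 8, 12, 13], [3, 6, 7, 10, 15], [4, 14, 16, 18, 19], [5, 9, 11, 17]]


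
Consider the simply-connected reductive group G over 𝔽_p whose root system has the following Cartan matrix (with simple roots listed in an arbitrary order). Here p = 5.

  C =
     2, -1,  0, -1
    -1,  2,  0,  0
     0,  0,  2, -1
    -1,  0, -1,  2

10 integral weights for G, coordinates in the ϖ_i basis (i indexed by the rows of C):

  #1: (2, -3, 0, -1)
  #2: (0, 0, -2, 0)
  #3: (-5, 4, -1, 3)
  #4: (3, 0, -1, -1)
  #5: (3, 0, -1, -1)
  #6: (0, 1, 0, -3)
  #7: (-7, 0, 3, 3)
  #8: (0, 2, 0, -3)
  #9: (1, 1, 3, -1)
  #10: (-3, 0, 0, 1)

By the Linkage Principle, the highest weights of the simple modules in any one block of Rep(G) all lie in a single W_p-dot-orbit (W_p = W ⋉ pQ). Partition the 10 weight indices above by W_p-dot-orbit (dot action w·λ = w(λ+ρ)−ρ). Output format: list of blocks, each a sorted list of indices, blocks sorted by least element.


Dynkin diagram of C (from the 6 off-diagonal −1 entries): A_4.

W_5-reps of the 10 weights in Ā_5 (same 4-coord order as C):

    λ_1 → (1, 2, 1, 0)
    λ_2 → (1, 1, 1, 0)
    λ_3 → (4, 1, 0, 0)
    λ_4 → (4, 1, 0, 0)
    λ_5 → (4, 1, 0, 0)
    λ_6 → (1, 1, 1, 0)
    λ_7 → (1, 1, 1, 0)
    λ_8 → (1, 2, 1, 0)
    λ_9 → (1, 1, 1, 0)
    λ_10 → (1, 1, 1, 0)

Linkage partition of the 10 weights (3 classes, p=5):

[[1, 8], [2, 6, 7, 9, 10], [3, 4, 5]]


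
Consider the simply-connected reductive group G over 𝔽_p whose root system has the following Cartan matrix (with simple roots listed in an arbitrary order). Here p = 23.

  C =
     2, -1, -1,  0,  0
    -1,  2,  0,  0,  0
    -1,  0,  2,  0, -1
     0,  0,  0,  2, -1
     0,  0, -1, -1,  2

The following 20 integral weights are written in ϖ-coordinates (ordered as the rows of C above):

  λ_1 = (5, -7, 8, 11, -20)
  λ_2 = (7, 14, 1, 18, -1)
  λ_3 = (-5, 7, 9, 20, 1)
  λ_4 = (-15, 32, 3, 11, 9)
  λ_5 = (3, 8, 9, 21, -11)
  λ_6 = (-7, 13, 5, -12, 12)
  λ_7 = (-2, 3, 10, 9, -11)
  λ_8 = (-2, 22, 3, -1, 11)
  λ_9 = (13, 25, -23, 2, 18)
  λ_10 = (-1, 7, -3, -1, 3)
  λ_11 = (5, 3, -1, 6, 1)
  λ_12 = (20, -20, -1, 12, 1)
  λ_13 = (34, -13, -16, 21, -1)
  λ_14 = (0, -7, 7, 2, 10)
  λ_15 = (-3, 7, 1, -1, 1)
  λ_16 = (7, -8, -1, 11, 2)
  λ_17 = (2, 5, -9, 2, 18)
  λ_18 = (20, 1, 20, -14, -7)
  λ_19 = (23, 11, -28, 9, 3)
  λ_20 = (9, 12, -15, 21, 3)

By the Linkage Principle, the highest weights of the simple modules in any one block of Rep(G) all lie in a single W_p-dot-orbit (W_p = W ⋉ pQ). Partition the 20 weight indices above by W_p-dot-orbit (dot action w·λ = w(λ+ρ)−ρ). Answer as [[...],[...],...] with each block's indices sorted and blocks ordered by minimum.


A_5 Cartan matrix, 5 simple roots permuted; ρ=(1,1,1,1,1).

Each λ_j+ρ reduced to Ā_23; 5-tuples below use C's row order:

  1: (6, 4, 0, 7, 2) · 2: (2, 6, 0, 0, 2) · 3: (6, 4, 0, 7, 2) · 4: (1, 3, 0, 0, 10) · 5: (1, 3, 0, 0, 10) · 6: (6, 4, 0, 7, 2) · 7: (1, 3, 0, 0, 10) · 8: (1, 7, 0, 12, 3) · 9: (5, 1, 3, 3, 11) · 10: (2, 6, 0, 0, 2) · 11: (6, 4, 0, 7, 2) · 12: (2, 6, 0, 0, 2) · 13: (1, 7, 0, 12, 3) · 14: (5, 1, 3, 3, 11) · 15: (2, 6, 0, 0, 2) · 16: (1, 7, 0, 12, 3) · 17: (5, 1, 3, 3, 11) · 18: (2, 6, 0, 0, 2) · 19: (1, 3, 0, 0, 10) · 20: (1, 3, 0, 0, 10)

Partition of {1..20} into 5 W_23-dot-orbits:

[[1, 3, 6, 11], [2, 10, 12, 15, 18], [4, 5, 7, 19, 20], [8, 13, 16], [9, 14, 17]]


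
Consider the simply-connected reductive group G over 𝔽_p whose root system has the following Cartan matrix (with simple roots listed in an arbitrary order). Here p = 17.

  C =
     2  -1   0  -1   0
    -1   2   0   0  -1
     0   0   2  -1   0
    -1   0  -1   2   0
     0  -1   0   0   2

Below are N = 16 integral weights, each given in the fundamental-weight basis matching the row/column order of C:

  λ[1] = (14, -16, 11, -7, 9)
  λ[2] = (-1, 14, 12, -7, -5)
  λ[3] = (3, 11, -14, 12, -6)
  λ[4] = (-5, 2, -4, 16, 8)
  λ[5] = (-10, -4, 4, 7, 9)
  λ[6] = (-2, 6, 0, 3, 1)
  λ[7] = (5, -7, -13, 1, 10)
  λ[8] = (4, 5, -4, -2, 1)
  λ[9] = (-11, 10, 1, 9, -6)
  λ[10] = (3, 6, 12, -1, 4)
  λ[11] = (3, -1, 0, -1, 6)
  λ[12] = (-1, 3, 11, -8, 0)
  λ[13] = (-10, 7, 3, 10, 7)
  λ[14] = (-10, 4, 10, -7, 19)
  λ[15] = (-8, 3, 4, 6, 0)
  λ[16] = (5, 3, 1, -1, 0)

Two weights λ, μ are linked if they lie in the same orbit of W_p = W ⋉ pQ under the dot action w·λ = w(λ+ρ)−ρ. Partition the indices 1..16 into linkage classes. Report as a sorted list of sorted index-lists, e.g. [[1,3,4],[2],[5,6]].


A_5 Cartan matrix, 5 simple roots permuted; ρ=(1,1,1,1,1).

Alcove-folded reps (p=17, 16 weights, presented ϖ-order):

    1: (6, 4, 2, 0, 1)
    2: (6, 4, 2, 0, 1)
    3: (4, 0, 1, 0, 7)
    4: (3, 1, 5, 5, 0)
    5: (1, 6, 1, 3, 2)
    6: (1, 6, 1, 3, 2)
    7: (6, 4, 2, 0, 1)
    8: (1, 6, 1, 3, 2)
    9: (6, 4, 2, 0, 1)
    10: (4, 0, 1, 0, 7)
    11: (4, 0, 1, 0, 7)
    12: (4, 1, 5, 0, 2)
    13: (8, 1, 1, 1, 2)
    14: (1, 6, 1, 3, 2)
    15: (4, 1, 5, 0, 2)
    16: (6, 4, 2, 0, 1)

The 16 indices split into 6 linkage classes (same alcove rep ⇔ same W_17-dot-orbit):

[[1, 2, 7, 9, 16], [3, 10, 11], [4], [5, 6, 8, 14], [12, 15], [13]]


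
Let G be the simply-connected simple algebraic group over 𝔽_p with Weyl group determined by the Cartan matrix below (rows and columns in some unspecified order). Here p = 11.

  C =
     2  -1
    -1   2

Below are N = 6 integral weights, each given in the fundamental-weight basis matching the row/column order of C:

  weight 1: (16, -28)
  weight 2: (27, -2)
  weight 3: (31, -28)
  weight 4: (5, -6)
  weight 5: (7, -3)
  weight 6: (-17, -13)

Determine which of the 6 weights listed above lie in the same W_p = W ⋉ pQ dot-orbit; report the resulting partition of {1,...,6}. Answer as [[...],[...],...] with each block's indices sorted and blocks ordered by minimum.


Cartan matrix: type A_2 (|W|=6); un-permuting the 2 rows.

λ_j+ρ reflected into Ā_11 (⟨·,θ^∨⟩≤11); 2-tuples as given:

    [1] (1, 5)
    [2] (1, 5)
    [3] (1, 5)
    [4] (1, 5)
    [5] (6, 2)
    [6] (1, 5)

These 6 weights hit 2 W_11-dot-orbits; sizes (5, 1):

[[1, 2, 3, 4, 6], [5]]


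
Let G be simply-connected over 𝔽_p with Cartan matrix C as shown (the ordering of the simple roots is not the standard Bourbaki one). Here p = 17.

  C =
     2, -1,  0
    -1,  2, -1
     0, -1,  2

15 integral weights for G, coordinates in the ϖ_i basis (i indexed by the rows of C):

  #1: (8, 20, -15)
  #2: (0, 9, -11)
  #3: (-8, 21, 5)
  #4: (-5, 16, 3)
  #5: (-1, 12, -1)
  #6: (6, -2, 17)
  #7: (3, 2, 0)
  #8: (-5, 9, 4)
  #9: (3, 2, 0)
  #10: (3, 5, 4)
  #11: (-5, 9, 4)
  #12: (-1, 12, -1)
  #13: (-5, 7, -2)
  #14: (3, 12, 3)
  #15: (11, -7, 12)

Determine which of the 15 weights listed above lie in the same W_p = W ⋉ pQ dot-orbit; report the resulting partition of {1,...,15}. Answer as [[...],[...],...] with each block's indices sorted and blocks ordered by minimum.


A_3 Cartan matrix, 3 simple roots permuted; ρ=(1,1,1).

W_17-reps of the 15 weights in Ā_17 (same 3-coord order as C):

  λ_1 → (4, 3, 1) · λ_2 → (1, 0, 10) · λ_3 → (4, 6, 5) · λ_4 → (0, 13, 0) · λ_5 → (0, 13, 0) · λ_6 → (1, 0, 10) · λ_7 → (4, 3, 1) · λ_8 → (4, 6, 5) · λ_9 → (4, 3, 1) · λ_10 → (4, 6, 5) · λ_11 → (4, 6, 5) · λ_12 → (0, 13, 0) · λ_13 → (4, 3, 1) · λ_14 → (0, 13, 0) · λ_15 → (4, 6, 5)

4 distinct reps among the 15 weights ⇒ 4 W_17-linkage classes:

[[1, 7, 9, 13], [2, 6], [3, 8, 10, 11, 15], [4, 5, 12, 14]]


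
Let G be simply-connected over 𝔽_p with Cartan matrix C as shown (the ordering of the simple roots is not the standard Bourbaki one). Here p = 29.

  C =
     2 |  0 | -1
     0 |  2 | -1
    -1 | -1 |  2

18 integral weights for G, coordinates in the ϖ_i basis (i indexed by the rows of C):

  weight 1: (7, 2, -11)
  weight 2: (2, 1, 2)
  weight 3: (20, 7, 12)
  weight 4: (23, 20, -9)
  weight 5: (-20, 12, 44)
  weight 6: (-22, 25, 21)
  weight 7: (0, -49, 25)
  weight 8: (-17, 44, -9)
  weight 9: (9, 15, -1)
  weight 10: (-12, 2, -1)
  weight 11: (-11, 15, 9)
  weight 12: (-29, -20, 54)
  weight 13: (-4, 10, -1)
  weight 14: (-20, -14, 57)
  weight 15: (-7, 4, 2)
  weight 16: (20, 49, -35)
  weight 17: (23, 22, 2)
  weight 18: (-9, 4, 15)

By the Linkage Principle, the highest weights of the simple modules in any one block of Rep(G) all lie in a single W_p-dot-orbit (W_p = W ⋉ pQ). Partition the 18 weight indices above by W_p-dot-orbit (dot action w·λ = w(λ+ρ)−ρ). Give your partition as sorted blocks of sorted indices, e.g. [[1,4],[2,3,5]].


Cartan matrix: type A_3 (|W|=24); un-permuting the 3 rows.

Ā_29 reps of the 18 weights (A_3, coords as presented):

  [1] (2, 7, 1) · [2] (3, 2, 3) · [3] (8, 5, 8) · [4] (8, 5, 8) · [5] (10, 16, 0) · [6] (2, 7, 1) · [7] (2, 7, 1) · [8] (8, 5, 8) · [9] (10, 16, 0) · [10] (0, 8, 3) · [11] (10, 16, 0) · [12] (2, 7, 1) · [13] (0, 8, 3) · [14] (10, 16, 0) · [15] (3, 2, 3) · [16] (8, 5, 8) · [17] (3, 2, 3) · [18] (8, 5, 8)

Partition of {1..18} into 5 W_29-dot-orbits:

[[1, 6, 7, 12], [2, 15, 17], [3, 4, 8, 16, 18], [5, 9, 11, 14], [10, 13]]
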